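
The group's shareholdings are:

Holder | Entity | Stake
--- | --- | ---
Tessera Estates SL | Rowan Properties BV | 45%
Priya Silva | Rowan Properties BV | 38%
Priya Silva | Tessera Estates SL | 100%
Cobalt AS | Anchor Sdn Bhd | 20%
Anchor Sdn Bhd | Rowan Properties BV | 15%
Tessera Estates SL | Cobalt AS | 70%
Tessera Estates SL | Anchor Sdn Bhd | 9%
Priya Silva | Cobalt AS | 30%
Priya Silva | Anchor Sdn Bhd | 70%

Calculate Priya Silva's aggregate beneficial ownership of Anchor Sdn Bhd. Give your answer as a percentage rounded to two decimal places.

Priya reaches Anchor along 4 paths.
Direct stake: 70% = 70%.
Via Tessera → Cobalt: 100% × 70% × 20% = 14%.
Via Cobalt: 30% × 20% = 6%.
Via Tessera: 100% × 9% = 9%.
Total: 70% + 14% + 6% + 9% = 99%.
Rounded: 99.00%.

99.00%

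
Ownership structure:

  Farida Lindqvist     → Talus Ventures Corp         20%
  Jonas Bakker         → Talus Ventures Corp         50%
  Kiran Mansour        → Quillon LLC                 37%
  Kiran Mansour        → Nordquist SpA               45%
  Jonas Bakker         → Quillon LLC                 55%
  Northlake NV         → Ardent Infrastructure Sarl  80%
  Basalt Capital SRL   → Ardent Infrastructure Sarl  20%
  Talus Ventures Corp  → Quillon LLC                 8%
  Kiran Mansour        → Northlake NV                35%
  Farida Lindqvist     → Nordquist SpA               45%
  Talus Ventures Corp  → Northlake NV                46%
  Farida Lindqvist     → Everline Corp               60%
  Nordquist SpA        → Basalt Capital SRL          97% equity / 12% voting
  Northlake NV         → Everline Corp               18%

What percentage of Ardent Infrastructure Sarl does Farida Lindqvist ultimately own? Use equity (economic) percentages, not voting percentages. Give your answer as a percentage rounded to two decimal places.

Farida reaches Ardent along 2 paths.
Via Talus → Northlake: 20% × 46% × 80% = 7.36%.
Via Nordquist → Basalt: 45% × 97% × 20% = 8.73%.
Total: 7.36% + 8.73% = 16.09%.

16.09%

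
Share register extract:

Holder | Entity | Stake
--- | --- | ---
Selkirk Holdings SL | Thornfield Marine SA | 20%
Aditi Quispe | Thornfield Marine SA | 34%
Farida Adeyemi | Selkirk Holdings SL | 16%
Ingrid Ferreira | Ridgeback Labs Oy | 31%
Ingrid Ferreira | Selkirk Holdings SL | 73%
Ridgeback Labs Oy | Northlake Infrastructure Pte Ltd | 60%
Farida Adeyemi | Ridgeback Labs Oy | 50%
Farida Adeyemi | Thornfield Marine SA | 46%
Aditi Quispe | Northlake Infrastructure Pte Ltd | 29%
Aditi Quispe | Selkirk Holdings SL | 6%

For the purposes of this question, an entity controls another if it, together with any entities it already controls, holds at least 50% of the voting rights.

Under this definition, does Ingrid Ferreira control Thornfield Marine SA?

Ingrid holds 73% of Selkirk, so Ingrid controls Selkirk.
In Thornfield, Ingrid's side holds only 20%, not ≥ 50%.
So Ingrid does not control Thornfield.

No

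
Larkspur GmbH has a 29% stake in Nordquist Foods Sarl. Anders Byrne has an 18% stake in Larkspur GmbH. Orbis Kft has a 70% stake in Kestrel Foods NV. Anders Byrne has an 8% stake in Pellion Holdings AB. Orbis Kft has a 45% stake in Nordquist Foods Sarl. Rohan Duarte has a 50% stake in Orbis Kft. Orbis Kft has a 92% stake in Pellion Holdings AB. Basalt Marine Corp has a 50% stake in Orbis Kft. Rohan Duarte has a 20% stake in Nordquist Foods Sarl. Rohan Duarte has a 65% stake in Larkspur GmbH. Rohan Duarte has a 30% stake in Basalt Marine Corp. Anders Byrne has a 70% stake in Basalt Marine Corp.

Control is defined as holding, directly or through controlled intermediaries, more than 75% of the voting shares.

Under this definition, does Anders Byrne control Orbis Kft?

No

Anders's largest direct stake is 70% in Basalt, which does not meet the threshold, so Anders controls no company.
Neither Anders nor any entity Anders controls holds any voting interest in Orbis.
So Anders does not control Orbis.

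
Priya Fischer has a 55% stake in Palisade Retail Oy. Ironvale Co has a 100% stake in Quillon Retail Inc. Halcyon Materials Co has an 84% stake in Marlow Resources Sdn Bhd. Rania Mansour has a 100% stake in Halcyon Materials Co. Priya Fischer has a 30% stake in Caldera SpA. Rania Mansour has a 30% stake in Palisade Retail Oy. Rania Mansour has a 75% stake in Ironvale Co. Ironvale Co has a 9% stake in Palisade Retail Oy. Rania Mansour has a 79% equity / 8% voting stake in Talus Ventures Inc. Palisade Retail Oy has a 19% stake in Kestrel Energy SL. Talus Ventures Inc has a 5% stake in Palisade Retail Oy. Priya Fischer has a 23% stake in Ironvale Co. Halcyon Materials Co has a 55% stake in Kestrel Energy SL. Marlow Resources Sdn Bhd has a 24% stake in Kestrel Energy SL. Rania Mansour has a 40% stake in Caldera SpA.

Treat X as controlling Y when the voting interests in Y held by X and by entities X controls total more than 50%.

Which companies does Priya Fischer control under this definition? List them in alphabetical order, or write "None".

Priya holds 55% of Palisade, so Priya controls Palisade.
No other company's threshold is met.

Palisade Retail Oy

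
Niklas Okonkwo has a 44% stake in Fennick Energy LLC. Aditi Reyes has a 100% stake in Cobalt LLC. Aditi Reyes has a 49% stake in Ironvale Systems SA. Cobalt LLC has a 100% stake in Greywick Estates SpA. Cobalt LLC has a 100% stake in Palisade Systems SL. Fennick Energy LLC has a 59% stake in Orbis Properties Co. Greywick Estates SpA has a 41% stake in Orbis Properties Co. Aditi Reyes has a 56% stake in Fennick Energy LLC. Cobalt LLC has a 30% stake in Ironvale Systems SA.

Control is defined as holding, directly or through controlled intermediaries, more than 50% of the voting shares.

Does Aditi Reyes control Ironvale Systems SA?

Yes

Aditi holds 100% of Cobalt, so Aditi controls Cobalt.
Aditi and Cobalt together hold 49% + 30% = 79% of Ironvale, so Aditi controls Ironvale.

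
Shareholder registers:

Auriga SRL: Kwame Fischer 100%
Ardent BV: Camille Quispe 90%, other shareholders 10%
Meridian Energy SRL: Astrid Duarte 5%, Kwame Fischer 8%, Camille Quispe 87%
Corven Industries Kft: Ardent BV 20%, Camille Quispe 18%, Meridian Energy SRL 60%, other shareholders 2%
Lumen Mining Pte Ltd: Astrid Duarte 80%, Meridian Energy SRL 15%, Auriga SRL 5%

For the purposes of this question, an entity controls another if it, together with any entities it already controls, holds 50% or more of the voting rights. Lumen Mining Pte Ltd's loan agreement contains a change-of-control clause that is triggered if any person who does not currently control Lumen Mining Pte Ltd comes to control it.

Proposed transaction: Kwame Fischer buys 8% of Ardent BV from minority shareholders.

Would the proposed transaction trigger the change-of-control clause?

No

The purchase changes only Kwame's holdings, so Kwame is the only person who could newly come to control Lumen.
Kwame holds 100% of Auriga, so Kwame controls Auriga.
In Lumen, Kwame's side holds only 5%, not ≥ 50%.
So before the transaction, Kwame does not control Lumen.
After the purchase, Kwame holds 8% of Ardent directly.
Kwame's side now holds 8% of Ardent, not ≥ 50%, so Kwame still does not control Ardent.
After the transaction, Kwame's side holds 5% of Lumen, not ≥ 50%, so Kwame still does not control Lumen.
No new person acquires control, so the clause is not triggered.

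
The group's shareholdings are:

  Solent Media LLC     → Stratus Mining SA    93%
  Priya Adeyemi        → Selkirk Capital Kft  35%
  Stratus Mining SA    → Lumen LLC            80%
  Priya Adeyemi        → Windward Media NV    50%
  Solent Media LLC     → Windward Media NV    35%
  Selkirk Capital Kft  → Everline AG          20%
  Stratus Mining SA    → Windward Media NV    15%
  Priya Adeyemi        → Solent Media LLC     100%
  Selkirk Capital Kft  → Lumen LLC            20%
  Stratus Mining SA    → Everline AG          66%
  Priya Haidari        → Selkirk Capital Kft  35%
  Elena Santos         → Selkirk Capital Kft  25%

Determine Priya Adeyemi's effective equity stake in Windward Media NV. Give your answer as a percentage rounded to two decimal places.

98.95%

Priya Adeyemi reaches Windward along 3 paths.
Via Solent: 100% × 35% = 35%.
Via Solent → Stratus: 100% × 93% × 15% = 13.95%.
Direct stake: 50% = 50%.
Total: 35% + 13.95% + 50% = 98.95%.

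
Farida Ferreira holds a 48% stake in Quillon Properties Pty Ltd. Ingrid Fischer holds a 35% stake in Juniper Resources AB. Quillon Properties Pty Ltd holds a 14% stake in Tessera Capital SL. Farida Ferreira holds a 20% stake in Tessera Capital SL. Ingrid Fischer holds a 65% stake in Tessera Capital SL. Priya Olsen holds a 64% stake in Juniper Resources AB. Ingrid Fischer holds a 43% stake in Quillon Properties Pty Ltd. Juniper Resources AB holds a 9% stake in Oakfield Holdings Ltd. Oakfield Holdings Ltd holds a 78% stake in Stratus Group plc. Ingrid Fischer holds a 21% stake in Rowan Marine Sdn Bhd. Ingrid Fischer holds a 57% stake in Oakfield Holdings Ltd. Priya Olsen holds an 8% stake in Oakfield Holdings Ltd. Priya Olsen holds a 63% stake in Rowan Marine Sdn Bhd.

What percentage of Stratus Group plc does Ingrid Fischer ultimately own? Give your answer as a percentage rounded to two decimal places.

46.92%

Ingrid reaches Stratus along 2 paths.
Via Oakfield: 57% × 78% = 44.46%.
Via Juniper → Oakfield: 35% × 9% × 78% = 2.457%.
Total: 44.46% + 2.457% = 46.917%.
Rounded: 46.92%.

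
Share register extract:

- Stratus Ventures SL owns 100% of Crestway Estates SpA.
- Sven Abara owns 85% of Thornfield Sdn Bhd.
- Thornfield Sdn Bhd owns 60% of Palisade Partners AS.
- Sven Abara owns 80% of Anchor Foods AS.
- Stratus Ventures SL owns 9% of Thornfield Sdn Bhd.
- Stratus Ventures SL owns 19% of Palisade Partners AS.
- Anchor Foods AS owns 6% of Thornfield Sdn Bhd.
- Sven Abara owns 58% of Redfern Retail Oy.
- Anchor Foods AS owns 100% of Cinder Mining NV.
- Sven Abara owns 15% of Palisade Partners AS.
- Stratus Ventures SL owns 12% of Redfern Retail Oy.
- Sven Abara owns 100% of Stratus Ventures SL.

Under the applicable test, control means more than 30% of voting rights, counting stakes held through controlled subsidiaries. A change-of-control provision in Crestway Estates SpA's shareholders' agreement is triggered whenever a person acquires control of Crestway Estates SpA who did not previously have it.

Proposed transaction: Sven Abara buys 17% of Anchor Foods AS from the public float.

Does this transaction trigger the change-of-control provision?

The purchase changes only Sven's holdings, so Sven is the only person who could newly come to control Crestway.
Sven holds 100% of Stratus, so Sven controls Stratus.
Stratus holds 100% of Crestway, so Sven controls Crestway.
So Sven already controls Crestway before the transaction.
After the purchase, Sven's direct stake in Anchor rises to 80% + 17% = 97%.
Sven controlled Crestway already, so this is not a new person acquiring control; every other person's position is unchanged or reduced.
No new person acquires control, so the clause is not triggered.

No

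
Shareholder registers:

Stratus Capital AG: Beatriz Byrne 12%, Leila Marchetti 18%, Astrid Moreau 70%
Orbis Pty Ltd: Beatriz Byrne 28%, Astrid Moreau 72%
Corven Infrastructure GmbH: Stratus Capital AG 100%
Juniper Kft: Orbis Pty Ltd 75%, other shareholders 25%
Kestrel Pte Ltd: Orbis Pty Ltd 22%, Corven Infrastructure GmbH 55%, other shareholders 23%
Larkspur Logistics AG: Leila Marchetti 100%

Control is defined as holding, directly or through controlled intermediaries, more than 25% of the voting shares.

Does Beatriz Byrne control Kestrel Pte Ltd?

No

Beatriz holds 28% of Orbis, so Beatriz controls Orbis.
Orbis holds 75% of Juniper, so Beatriz controls Juniper.
In Kestrel, Beatriz's side holds only 22%, not > 25%.
So Beatriz does not control Kestrel.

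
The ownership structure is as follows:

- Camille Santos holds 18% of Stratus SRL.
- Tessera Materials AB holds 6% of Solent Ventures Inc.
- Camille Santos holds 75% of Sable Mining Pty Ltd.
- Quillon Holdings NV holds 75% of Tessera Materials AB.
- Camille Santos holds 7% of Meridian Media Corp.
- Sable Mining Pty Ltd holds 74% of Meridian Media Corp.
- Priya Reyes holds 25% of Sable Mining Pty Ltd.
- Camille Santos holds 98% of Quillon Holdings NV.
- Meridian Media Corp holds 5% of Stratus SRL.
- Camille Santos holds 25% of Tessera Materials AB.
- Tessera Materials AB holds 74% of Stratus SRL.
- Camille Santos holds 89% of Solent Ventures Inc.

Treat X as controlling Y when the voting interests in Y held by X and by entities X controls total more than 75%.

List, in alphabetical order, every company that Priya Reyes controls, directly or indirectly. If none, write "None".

None

Priya's largest direct stake is 25% in Sable, which does not meet the threshold.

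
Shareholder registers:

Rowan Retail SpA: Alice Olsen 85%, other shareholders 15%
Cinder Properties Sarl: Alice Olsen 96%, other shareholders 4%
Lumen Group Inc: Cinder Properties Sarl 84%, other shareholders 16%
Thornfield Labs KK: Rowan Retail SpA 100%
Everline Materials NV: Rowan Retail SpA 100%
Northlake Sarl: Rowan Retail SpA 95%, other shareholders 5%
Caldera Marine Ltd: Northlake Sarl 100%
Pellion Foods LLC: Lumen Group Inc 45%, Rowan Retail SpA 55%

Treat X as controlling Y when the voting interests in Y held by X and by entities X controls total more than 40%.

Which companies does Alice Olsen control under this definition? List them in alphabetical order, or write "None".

Caldera Marine Ltd, Cinder Properties Sarl, Everline Materials NV, Lumen Group Inc, Northlake Sarl, Pellion Foods LLC, Rowan Retail SpA, Thornfield Labs KK

Alice holds 85% of Rowan, so Alice controls Rowan.
Alice holds 96% of Cinder, so Alice controls Cinder.
Cinder holds 84% of Lumen, so Alice controls Lumen.
Rowan holds 100% of Thornfield, so Alice controls Thornfield.
Rowan holds 100% of Everline, so Alice controls Everline.
Rowan holds 95% of Northlake, so Alice controls Northlake.
Northlake holds 100% of Caldera, so Alice controls Caldera.
Lumen and Rowan together hold 45% + 55% = 100% of Pellion, so Alice controls Pellion.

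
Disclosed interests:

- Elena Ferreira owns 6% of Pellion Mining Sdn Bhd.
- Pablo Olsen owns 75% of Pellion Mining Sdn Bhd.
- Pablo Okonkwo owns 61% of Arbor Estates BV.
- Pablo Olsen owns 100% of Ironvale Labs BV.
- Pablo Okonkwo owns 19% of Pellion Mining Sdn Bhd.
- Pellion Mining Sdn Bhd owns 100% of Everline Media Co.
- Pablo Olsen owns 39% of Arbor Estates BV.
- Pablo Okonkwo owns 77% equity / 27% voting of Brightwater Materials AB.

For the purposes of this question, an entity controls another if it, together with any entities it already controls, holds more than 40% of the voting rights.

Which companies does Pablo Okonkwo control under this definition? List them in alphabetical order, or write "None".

Pablo Okonkwo holds 61% of Arbor, so Pablo Okonkwo controls Arbor.
No other company's threshold is met.

Arbor Estates BV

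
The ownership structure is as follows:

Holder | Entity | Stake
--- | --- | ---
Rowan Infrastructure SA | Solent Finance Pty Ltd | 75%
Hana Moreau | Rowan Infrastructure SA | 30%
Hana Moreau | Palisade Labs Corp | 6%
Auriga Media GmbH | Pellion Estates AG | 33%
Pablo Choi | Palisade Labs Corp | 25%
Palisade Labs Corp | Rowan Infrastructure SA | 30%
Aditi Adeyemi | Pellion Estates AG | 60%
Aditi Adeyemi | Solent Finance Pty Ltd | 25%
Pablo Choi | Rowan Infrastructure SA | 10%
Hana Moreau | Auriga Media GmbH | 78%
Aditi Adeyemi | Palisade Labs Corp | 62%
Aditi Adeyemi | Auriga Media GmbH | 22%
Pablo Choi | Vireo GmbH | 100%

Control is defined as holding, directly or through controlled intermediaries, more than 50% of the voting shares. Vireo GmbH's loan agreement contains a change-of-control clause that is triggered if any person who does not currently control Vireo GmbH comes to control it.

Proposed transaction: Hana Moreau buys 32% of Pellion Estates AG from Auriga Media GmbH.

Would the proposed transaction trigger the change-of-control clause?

No

The purchase adds only to Hana's holdings (Auriga's stake shrinks), so Hana is the only person who could newly come to control Vireo.
Hana holds 78% of Auriga, so Hana controls Auriga.
Neither Hana nor any entity Hana controls holds any voting interest in Vireo.
So before the transaction, Hana does not control Vireo.
After the purchase, Hana holds 32% of Pellion directly, and Auriga's stake falls to 1%.
Hana's side now holds 1% + 32% = 33% of Pellion, not > 50%, so Hana still does not control Pellion.
After the transaction, neither Hana nor any entity Hana controls holds a voting interest in Vireo, so Hana still does not control it.
No new person acquires control, so the clause is not triggered.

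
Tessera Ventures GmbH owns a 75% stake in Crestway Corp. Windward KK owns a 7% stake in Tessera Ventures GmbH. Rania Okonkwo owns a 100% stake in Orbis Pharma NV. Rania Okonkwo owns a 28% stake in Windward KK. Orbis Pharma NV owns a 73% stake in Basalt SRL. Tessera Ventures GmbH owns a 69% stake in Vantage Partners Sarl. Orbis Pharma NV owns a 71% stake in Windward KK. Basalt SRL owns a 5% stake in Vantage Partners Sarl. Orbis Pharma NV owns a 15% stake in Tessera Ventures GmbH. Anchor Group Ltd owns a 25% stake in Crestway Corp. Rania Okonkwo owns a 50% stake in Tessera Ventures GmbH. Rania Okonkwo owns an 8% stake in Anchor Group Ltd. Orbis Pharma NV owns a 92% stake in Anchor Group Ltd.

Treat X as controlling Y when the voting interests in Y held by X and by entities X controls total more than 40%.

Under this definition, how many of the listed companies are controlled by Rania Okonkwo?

7

Rania holds 100% of Orbis, so Rania controls Orbis.
Orbis and Rania together hold 71% + 28% = 99% of Windward, so Rania controls Windward.
Rania and Orbis together hold 8% + 92% = 100% of Anchor, so Rania controls Anchor.
Orbis and Windward and Rania together hold 15% + 7% + 50% = 72% of Tessera, so Rania controls Tessera.
Orbis holds 73% of Basalt, so Rania controls Basalt.
Tessera and Basalt together hold 69% + 5% = 74% of Vantage, so Rania controls Vantage.
Anchor and Tessera together hold 25% + 75% = 100% of Crestway, so Rania controls Crestway.
Rania controls 7 companies.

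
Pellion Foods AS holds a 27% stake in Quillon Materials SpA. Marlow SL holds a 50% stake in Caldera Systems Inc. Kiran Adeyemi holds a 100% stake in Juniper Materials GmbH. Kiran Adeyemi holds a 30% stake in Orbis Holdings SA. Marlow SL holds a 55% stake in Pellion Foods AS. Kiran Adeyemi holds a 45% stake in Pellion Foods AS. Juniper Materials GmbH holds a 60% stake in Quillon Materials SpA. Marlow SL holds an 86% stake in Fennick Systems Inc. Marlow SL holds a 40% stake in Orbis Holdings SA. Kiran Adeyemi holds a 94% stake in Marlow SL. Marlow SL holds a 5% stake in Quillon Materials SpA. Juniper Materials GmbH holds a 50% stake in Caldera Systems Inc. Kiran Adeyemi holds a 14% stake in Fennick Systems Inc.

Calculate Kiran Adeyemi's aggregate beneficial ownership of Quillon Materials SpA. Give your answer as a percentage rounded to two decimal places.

90.81%

Kiran reaches Quillon along 4 paths.
Via Marlow: 94% × 5% = 4.7%.
Via Marlow → Pellion: 94% × 55% × 27% = 13.959%.
Via Pellion: 45% × 27% = 12.15%.
Via Juniper: 100% × 60% = 60%.
Total: 4.7% + 13.959% + 12.15% + 60% = 90.809%.
Rounded: 90.81%.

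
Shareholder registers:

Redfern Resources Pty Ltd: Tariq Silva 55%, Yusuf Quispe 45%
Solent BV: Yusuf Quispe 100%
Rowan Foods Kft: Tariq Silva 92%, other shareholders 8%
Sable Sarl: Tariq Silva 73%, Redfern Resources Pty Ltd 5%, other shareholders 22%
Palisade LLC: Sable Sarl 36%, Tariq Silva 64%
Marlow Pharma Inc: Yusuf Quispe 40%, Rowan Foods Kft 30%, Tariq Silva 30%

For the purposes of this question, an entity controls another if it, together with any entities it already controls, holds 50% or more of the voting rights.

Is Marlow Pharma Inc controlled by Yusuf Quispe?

Yusuf holds 100% of Solent, so Yusuf controls Solent.
In Marlow, Yusuf's side holds only 40%, not ≥ 50%.
So Yusuf does not control Marlow.

No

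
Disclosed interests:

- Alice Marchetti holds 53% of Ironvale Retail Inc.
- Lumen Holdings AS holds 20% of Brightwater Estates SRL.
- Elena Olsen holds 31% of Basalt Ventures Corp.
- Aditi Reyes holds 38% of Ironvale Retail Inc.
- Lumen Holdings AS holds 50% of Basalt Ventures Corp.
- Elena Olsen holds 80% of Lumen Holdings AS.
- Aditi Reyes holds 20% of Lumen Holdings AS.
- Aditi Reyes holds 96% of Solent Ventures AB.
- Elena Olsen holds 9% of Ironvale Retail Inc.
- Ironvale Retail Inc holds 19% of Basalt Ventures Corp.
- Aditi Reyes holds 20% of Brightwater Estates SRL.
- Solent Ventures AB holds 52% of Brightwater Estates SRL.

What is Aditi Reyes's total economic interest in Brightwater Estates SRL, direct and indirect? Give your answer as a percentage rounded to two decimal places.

73.92%

Aditi reaches Brightwater along 3 paths.
Via Lumen: 20% × 20% = 4%.
Via Solent: 96% × 52% = 49.92%.
Direct stake: 20% = 20%.
Total: 4% + 49.92% + 20% = 73.92%.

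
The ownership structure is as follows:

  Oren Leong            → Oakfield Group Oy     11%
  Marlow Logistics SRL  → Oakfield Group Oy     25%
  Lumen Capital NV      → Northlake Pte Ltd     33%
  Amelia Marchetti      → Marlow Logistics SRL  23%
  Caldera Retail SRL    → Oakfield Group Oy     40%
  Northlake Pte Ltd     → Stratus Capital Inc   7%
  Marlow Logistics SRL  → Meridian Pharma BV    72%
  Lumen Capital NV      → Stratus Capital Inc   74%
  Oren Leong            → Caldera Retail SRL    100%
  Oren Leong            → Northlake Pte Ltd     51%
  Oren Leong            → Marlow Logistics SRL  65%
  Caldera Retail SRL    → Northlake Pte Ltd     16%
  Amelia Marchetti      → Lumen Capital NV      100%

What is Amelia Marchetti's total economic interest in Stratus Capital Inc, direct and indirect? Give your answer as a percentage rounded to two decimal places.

76.31%

Amelia reaches Stratus along 2 paths.
Via Lumen → Northlake: 100% × 33% × 7% = 2.31%.
Via Lumen: 100% × 74% = 74%.
Total: 2.31% + 74% = 76.31%.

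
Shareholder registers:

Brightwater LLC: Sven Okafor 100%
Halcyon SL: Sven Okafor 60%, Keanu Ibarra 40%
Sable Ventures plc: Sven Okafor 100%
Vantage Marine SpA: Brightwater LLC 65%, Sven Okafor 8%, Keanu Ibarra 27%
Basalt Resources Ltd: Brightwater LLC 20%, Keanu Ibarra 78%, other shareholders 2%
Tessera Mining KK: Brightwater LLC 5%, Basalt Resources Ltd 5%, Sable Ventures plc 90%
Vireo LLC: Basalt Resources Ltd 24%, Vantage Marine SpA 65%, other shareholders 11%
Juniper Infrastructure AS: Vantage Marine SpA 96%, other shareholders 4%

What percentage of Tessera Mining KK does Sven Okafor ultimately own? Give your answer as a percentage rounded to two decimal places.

Sven reaches Tessera along 3 paths.
Via Brightwater: 100% × 5% = 5%.
Via Brightwater → Basalt: 100% × 20% × 5% = 1%.
Via Sable: 100% × 90% = 90%.
Total: 5% + 1% + 90% = 96%.
Rounded: 96.00%.

96.00%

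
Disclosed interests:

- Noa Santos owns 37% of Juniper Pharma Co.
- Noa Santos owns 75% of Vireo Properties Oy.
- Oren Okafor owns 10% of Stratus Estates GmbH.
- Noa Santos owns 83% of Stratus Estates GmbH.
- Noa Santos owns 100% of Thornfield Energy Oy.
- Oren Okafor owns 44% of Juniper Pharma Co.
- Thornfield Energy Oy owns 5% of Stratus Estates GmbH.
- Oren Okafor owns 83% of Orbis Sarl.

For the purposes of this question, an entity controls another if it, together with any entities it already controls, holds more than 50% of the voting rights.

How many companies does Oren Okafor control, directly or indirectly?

Oren holds 83% of Orbis, so Oren controls Orbis.
No other company's threshold is met.
Oren controls 1 company.

1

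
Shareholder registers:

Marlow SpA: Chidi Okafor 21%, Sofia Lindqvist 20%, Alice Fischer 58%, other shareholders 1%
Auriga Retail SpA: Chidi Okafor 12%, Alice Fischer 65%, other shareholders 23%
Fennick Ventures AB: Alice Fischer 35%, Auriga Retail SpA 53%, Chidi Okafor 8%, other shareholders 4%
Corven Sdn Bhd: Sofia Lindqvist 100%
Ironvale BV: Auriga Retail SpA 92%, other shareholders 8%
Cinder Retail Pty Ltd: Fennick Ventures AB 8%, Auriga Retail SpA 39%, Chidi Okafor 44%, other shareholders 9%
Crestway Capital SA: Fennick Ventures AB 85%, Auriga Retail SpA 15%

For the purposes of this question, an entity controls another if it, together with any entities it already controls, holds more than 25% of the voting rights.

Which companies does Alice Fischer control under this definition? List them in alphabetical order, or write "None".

Alice holds 58% of Marlow, so Alice controls Marlow.
Alice holds 65% of Auriga, so Alice controls Auriga.
Alice and Auriga together hold 35% + 53% = 88% of Fennick, so Alice controls Fennick.
Auriga holds 92% of Ironvale, so Alice controls Ironvale.
Fennick and Auriga together hold 8% + 39% = 47% of Cinder, so Alice controls Cinder.
Fennick and Auriga together hold 85% + 15% = 100% of Crestway, so Alice controls Crestway.
No other company's threshold is met.

Auriga Retail SpA, Cinder Retail Pty Ltd, Crestway Capital SA, Fennick Ventures AB, Ironvale BV, Marlow SpA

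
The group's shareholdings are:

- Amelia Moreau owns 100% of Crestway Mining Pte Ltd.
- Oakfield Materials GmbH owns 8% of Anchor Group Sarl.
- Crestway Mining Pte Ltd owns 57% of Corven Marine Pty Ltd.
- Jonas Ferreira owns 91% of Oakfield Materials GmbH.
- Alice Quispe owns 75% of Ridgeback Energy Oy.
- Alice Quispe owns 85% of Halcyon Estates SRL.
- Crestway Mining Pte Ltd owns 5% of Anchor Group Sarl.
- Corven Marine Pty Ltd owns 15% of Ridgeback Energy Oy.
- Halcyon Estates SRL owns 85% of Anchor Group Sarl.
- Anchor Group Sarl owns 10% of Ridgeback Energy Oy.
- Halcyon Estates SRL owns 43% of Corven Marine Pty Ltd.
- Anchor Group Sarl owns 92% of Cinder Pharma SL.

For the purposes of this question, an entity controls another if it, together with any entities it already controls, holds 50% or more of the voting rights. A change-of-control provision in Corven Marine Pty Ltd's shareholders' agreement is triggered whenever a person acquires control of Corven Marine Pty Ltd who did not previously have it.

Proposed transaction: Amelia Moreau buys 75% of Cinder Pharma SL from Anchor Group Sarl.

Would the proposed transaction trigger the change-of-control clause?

No

The purchase adds only to Amelia's holdings (Anchor's stake shrinks), so Amelia is the only person who could newly come to control Corven.
Amelia holds 100% of Crestway, so Amelia controls Crestway.
Crestway holds 57% of Corven, so Amelia controls Corven.
So Amelia already controls Corven before the transaction.
After the purchase, Amelia holds 75% of Cinder directly, and Anchor's stake falls to 17%.
Amelia controlled Corven already, so this is not a new person acquiring control; every other person's position is unchanged or reduced.
No new person acquires control, so the clause is not triggered.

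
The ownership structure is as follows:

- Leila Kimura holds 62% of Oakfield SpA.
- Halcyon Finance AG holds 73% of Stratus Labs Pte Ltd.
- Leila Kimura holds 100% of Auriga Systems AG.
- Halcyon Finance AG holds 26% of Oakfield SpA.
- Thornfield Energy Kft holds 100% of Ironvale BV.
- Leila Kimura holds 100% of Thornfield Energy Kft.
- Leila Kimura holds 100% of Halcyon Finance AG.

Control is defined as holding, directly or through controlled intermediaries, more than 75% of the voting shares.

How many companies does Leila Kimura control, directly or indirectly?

Leila holds 100% of Halcyon, so Leila controls Halcyon.
Leila holds 100% of Thornfield, so Leila controls Thornfield.
Leila and Halcyon together hold 62% + 26% = 88% of Oakfield, so Leila controls Oakfield.
Thornfield holds 100% of Ironvale, so Leila controls Ironvale.
Leila holds 100% of Auriga, so Leila controls Auriga.
No other company's threshold is met.
Leila controls 5 companies.

5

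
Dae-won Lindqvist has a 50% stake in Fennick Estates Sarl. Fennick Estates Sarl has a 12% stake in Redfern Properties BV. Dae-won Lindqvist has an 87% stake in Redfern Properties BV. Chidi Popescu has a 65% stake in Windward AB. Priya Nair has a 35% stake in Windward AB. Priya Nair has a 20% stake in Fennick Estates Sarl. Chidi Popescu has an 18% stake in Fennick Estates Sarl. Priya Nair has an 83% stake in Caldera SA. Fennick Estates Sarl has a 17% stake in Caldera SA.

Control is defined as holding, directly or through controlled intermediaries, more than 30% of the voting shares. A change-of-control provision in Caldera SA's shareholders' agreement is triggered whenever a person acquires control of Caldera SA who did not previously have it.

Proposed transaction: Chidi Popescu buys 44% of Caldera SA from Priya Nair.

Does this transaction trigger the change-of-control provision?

Yes

The purchase adds only to Chidi's holdings (Priya's stake shrinks), so Chidi is the only person who could newly come to control Caldera.
Chidi holds 65% of Windward, so Chidi controls Windward.
Neither Chidi nor any entity Chidi controls holds any voting interest in Caldera.
So before the transaction, Chidi does not control Caldera.
After the purchase, Chidi holds 44% of Caldera directly, and Priya's stake falls to 39%.
Chidi holds 44% of Caldera, so Chidi controls Caldera.
Chidi did not control Caldera before and does after, so the clause is triggered.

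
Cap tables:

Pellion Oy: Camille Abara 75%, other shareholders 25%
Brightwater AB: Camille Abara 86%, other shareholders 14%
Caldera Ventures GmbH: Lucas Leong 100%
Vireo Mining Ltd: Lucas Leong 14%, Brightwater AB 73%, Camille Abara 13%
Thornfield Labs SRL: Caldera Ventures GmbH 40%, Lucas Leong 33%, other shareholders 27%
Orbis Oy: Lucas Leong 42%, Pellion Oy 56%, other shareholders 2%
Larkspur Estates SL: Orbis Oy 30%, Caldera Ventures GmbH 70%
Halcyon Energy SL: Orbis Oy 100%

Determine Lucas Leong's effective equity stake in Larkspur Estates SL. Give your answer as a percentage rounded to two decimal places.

82.60%

Lucas reaches Larkspur along 2 paths.
Via Orbis: 42% × 30% = 12.6%.
Via Caldera: 100% × 70% = 70%.
Total: 12.6% + 70% = 82.6%.
Rounded: 82.60%.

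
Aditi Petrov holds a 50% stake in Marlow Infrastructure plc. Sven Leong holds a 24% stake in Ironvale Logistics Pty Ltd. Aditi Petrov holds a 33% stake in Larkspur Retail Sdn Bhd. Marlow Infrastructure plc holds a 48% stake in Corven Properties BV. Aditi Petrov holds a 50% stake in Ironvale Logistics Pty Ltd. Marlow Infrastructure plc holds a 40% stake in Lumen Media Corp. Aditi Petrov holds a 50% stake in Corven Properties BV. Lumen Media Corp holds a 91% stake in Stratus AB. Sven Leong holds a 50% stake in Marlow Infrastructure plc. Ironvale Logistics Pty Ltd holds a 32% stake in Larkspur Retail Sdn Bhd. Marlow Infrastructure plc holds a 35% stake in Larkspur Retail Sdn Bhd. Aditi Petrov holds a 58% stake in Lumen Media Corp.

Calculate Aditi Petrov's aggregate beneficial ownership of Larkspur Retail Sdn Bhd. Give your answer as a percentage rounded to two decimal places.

Aditi reaches Larkspur along 3 paths.
Via Marlow: 50% × 35% = 17.5%.
Direct stake: 33% = 33%.
Via Ironvale: 50% × 32% = 16%.
Total: 17.5% + 33% + 16% = 66.5%.
Rounded: 66.50%.

66.50%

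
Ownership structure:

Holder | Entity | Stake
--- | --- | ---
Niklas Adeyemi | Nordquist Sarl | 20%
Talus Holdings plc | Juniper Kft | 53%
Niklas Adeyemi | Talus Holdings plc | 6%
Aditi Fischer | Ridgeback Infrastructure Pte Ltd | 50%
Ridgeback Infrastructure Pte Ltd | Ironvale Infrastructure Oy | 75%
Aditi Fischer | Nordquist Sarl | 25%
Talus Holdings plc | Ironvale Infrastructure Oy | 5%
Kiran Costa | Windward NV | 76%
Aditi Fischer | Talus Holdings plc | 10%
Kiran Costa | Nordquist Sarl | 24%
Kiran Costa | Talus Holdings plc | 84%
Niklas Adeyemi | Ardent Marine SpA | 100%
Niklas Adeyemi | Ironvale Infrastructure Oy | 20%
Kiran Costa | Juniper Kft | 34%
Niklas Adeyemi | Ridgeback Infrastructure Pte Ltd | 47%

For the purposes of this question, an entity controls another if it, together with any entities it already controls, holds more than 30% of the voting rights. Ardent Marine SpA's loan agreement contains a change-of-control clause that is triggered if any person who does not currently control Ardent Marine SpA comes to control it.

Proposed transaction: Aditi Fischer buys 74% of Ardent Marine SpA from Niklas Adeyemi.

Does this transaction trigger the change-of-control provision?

The purchase adds only to Aditi's holdings (Niklas's stake shrinks), so Aditi is the only person who could newly come to control Ardent.
Aditi holds 50% of Ridgeback, so Aditi controls Ridgeback.
Ridgeback holds 75% of Ironvale, so Aditi controls Ironvale.
Neither Aditi nor any entity Aditi controls holds any voting interest in Ardent.
So before the transaction, Aditi does not control Ardent.
After the purchase, Aditi holds 74% of Ardent directly, and Niklas's stake falls to 26%.
Aditi holds 74% of Ardent, so Aditi controls Ardent.
Aditi did not control Ardent before and does after, so the clause is triggered.

Yes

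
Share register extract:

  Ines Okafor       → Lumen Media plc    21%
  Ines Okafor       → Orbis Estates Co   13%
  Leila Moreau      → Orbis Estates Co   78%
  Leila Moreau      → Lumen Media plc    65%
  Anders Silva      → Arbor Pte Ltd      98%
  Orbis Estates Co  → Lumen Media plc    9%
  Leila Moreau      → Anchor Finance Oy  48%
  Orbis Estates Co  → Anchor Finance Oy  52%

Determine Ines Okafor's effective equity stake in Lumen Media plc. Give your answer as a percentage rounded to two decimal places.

Ines reaches Lumen along 2 paths.
Via Orbis: 13% × 9% = 1.17%.
Direct stake: 21% = 21%.
Total: 1.17% + 21% = 22.17%.

22.17%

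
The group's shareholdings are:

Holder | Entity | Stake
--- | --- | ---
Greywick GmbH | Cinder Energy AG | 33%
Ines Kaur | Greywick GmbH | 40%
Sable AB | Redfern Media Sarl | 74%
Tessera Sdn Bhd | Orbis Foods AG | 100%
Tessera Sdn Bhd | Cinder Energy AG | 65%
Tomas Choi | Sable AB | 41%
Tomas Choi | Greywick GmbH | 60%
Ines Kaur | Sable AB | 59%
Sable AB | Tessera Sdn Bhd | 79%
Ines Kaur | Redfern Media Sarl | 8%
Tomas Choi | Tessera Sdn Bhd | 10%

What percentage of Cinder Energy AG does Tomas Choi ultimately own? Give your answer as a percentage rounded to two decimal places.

Tomas reaches Cinder along 3 paths.
Via Tessera: 10% × 65% = 6.5%.
Via Sable → Tessera: 41% × 79% × 65% = 21.0535%.
Via Greywick: 60% × 33% = 19.8%.
Total: 6.5% + 21.0535% + 19.8% = 47.3535%.
Rounded: 47.35%.

47.35%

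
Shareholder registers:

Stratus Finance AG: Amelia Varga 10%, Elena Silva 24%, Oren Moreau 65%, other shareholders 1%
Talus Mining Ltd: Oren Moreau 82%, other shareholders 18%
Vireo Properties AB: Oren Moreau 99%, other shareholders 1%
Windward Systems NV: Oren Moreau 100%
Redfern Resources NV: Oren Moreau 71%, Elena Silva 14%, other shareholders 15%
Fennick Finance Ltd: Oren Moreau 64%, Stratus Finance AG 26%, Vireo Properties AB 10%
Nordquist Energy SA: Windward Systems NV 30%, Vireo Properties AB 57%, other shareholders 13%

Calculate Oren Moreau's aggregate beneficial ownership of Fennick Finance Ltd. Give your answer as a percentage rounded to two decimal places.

90.80%

Oren reaches Fennick along 3 paths.
Direct stake: 64% = 64%.
Via Stratus: 65% × 26% = 16.9%.
Via Vireo: 99% × 10% = 9.9%.
Total: 64% + 16.9% + 9.9% = 90.8%.
Rounded: 90.80%.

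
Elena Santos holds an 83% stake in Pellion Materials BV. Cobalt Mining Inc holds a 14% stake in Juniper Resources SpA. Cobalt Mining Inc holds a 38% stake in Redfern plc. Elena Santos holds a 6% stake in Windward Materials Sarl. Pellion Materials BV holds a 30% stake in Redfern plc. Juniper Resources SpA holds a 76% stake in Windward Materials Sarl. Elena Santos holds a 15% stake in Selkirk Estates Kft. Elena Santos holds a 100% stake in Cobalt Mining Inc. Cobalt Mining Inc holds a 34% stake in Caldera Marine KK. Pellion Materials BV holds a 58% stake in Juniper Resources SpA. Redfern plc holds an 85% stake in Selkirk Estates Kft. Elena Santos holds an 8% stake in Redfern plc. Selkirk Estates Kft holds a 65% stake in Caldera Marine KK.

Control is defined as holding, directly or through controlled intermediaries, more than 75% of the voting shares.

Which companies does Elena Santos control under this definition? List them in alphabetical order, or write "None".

Elena holds 83% of Pellion, so Elena controls Pellion.
Elena holds 100% of Cobalt, so Elena controls Cobalt.
Cobalt and Pellion and Elena together hold 38% + 30% + 8% = 76% of Redfern, so Elena controls Redfern.
Elena and Redfern together hold 15% + 85% = 100% of Selkirk, so Elena controls Selkirk.
Cobalt and Selkirk together hold 34% + 65% = 99% of Caldera, so Elena controls Caldera.
No other company's threshold is met.

Caldera Marine KK, Cobalt Mining Inc, Pellion Materials BV, Redfern plc, Selkirk Estates Kft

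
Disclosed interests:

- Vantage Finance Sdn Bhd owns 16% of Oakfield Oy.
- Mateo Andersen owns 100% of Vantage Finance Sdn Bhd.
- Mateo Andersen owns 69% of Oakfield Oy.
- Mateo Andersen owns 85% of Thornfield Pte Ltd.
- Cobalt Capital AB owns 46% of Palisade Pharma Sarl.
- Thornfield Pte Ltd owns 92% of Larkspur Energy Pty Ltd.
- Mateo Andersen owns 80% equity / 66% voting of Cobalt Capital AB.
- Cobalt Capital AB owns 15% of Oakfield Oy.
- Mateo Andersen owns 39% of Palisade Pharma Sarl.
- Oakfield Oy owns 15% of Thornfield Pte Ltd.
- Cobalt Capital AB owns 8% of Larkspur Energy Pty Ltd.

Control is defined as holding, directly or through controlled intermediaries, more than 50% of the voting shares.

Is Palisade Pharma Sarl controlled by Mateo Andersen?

Mateo holds 66% of Cobalt, so Mateo controls Cobalt.
Cobalt and Mateo together hold 46% + 39% = 85% of Palisade, so Mateo controls Palisade.

Yes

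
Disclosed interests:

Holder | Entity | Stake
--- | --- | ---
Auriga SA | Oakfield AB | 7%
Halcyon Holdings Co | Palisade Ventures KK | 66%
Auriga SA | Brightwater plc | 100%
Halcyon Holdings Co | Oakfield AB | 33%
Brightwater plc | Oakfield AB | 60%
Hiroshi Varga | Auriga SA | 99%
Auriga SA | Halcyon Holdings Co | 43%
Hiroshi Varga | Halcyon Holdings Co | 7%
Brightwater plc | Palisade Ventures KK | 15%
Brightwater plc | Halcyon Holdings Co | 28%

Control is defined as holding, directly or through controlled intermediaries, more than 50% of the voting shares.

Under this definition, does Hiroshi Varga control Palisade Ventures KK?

Yes

Hiroshi holds 99% of Auriga, so Hiroshi controls Auriga.
Auriga holds 100% of Brightwater, so Hiroshi controls Brightwater.
Brightwater and Auriga and Hiroshi together hold 28% + 43% + 7% = 78% of Halcyon, so Hiroshi controls Halcyon.
Brightwater and Halcyon together hold 15% + 66% = 81% of Palisade, so Hiroshi controls Palisade.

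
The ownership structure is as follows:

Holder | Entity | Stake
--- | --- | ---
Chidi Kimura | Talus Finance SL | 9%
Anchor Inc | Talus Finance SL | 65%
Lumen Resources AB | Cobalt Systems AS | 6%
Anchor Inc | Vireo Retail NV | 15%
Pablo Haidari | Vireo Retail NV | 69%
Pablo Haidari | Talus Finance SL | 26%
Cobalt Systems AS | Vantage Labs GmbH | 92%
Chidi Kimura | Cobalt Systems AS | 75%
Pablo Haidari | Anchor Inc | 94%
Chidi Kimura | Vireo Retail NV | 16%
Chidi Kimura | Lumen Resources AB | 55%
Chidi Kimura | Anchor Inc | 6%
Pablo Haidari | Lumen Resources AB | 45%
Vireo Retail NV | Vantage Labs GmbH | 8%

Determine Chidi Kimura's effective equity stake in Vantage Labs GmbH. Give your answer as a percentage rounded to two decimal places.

Chidi reaches Vantage along 4 paths.
Via Cobalt: 75% × 92% = 69%.
Via Lumen → Cobalt: 55% × 6% × 92% = 3.036%.
Via Vireo: 16% × 8% = 1.28%.
Via Anchor → Vireo: 6% × 15% × 8% = 0.072%.
Total: 69% + 3.036% + 1.28% + 0.072% = 73.388%.
Rounded: 73.39%.

73.39%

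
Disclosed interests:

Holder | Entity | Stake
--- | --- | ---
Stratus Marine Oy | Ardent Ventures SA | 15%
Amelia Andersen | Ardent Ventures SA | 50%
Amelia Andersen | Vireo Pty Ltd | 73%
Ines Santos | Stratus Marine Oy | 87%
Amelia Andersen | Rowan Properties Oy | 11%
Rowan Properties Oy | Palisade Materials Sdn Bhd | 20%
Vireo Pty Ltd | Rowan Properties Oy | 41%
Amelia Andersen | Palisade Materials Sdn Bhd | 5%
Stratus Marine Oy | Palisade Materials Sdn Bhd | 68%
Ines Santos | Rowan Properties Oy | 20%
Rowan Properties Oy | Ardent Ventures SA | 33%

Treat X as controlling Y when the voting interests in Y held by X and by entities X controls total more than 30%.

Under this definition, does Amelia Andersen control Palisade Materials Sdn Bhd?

Amelia holds 73% of Vireo, so Amelia controls Vireo.
Amelia and Vireo together hold 11% + 41% = 52% of Rowan, so Amelia controls Rowan.
Rowan and Amelia together hold 33% + 50% = 83% of Ardent, so Amelia controls Ardent.
In Palisade, Amelia's side holds only 20% + 5% = 25%, not > 30%.
So Amelia does not control Palisade.

No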